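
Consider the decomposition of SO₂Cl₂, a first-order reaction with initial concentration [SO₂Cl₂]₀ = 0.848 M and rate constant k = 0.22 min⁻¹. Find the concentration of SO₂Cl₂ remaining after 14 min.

0.03897 M

Step 1: For a first-order reaction: [SO₂Cl₂] = [SO₂Cl₂]₀ × e^(-kt)
Step 2: [SO₂Cl₂] = 0.848 × e^(-0.22 × 14)
Step 3: [SO₂Cl₂] = 0.848 × e^(-3.08)
Step 4: [SO₂Cl₂] = 0.848 × 0.0459593 = 0.03897 M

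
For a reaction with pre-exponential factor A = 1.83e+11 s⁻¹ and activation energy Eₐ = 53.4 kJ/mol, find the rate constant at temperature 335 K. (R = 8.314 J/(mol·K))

8.63e+02 s⁻¹

Step 1: Use the Arrhenius equation: k = A × exp(-Eₐ/RT)
Step 2: Convert Eₐ to J/mol: 53.4 kJ/mol = 53400 J/mol
Step 3: Calculate the exponent: -Eₐ/(RT) = -53400/(8.314 × 335) = -19.17284
Step 4: k = 1.83e+11 × exp(-19.17284)
Step 5: k = 1.83e+11 × 4.71348e-09 = 8.6257e+02 s⁻¹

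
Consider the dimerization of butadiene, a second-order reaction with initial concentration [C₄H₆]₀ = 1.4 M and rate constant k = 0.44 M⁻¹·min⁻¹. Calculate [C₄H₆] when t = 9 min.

0.2139 M

Step 1: For a second-order reaction: 1/[C₄H₆] = 1/[C₄H₆]₀ + kt
Step 2: 1/[C₄H₆] = 1/1.4 + 0.44 × 9
Step 3: 1/[C₄H₆] = 0.7143 + 3.96 = 4.674
Step 4: [C₄H₆] = 1/4.674 = 0.2139 M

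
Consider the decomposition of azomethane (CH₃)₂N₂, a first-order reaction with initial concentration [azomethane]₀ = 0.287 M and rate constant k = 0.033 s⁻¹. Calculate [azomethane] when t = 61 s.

0.03834 M

Step 1: For a first-order reaction: [azomethane] = [azomethane]₀ × e^(-kt)
Step 2: [azomethane] = 0.287 × e^(-0.033 × 61)
Step 3: [azomethane] = 0.287 × e^(-2.013)
Step 4: [azomethane] = 0.287 × 0.133587 = 0.03834 M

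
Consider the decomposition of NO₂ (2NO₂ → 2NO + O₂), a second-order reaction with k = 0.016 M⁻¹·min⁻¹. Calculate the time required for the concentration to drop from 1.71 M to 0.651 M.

59.46 min

Step 1: For second-order: t = (1/[NO₂] - 1/[NO₂]₀)/k
Step 2: t = (1/0.651 - 1/1.71)/0.016
Step 3: t = (1.536 - 0.5848)/0.016
Step 4: t = 0.9513/0.016 = 59.46 min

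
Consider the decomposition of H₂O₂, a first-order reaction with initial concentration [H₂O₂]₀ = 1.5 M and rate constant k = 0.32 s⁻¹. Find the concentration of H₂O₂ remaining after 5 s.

0.3028 M

Step 1: For a first-order reaction: [H₂O₂] = [H₂O₂]₀ × e^(-kt)
Step 2: [H₂O₂] = 1.5 × e^(-0.32 × 5)
Step 3: [H₂O₂] = 1.5 × e^(-1.6)
Step 4: [H₂O₂] = 1.5 × 0.201897 = 0.3028 M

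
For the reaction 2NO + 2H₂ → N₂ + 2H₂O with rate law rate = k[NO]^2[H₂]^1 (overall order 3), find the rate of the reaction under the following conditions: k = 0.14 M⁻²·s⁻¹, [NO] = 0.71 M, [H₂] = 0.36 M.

0.02541 M/s

Step 1: The rate law is rate = k[NO]^2[H₂]^1, overall order = 2+1 = 3
Step 2: Substitute values: rate = 0.14 × (0.71)^2 × (0.36)^1
Step 3: rate = 0.14 × 0.5041 × 0.36 = 0.0254066 M/s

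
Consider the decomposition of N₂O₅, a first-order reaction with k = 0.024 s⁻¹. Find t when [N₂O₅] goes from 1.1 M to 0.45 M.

37.24 s

Step 1: For first-order: t = ln([N₂O₅]₀/[N₂O₅])/k
Step 2: t = ln(1.1/0.45)/0.024
Step 3: t = ln(2.444)/0.024
Step 4: t = 0.8938/0.024 = 37.24 s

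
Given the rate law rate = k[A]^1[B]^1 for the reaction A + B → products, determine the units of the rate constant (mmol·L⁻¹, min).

(mmol·L⁻¹)⁻¹·min⁻¹

Step 1: Overall order = 1 + 1 = 2.
Step 2: rate has units mmol·L⁻¹·min⁻¹; [A]^1[B]^1 has units (mmol·L⁻¹)^2.
Step 3: k = rate/([A]^1[B]^1), so units of k = (mmol·L⁻¹)^(1-2)·min⁻¹ = (mmol·L⁻¹)⁻¹·min⁻¹.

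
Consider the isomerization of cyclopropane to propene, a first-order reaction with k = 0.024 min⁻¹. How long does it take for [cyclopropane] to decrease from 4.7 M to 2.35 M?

28.88 min

Step 1: For first-order: t = ln([cyclopropane]₀/[cyclopropane])/k
Step 2: t = ln(4.7/2.35)/0.024
Step 3: t = ln(2)/0.024
Step 4: t = 0.6931/0.024 = 28.88 min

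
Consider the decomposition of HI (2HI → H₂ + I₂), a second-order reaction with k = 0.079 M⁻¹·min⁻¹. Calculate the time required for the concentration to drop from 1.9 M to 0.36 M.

28.5 min

Step 1: For second-order: t = (1/[HI] - 1/[HI]₀)/k
Step 2: t = (1/0.36 - 1/1.9)/0.079
Step 3: t = (2.778 - 0.5263)/0.079
Step 4: t = 2.251/0.079 = 28.5 min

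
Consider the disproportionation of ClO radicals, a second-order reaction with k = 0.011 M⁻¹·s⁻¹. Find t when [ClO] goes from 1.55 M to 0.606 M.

91.36 s

Step 1: For second-order: t = (1/[ClO] - 1/[ClO]₀)/k
Step 2: t = (1/0.606 - 1/1.55)/0.011
Step 3: t = (1.65 - 0.6452)/0.011
Step 4: t = 1.005/0.011 = 91.36 s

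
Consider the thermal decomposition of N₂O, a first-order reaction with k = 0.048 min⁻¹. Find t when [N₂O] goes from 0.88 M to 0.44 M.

14.44 min

Step 1: For first-order: t = ln([N₂O]₀/[N₂O])/k
Step 2: t = ln(0.88/0.44)/0.048
Step 3: t = ln(2)/0.048
Step 4: t = 0.6931/0.048 = 14.44 min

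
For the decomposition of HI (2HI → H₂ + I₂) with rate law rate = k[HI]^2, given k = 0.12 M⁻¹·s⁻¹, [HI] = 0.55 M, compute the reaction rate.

0.0363 M/s

Step 1: Identify the rate law: rate = k[HI]^2
Step 2: Substitute values: rate = 0.12 × (0.55)^2
Step 3: Calculate: rate = 0.12 × 0.3025 = 0.0363 M/s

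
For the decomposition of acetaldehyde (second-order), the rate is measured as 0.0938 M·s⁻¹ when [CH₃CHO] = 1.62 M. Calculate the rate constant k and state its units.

0.03574 M⁻¹·s⁻¹

Step 1: rate = k[CH₃CHO]^2, so k = rate / [CH₃CHO]^2.
Step 2: k = 0.0938 / (1.62)^2 = 0.0938 / 2.624.
Step 3: k = 0.03574 M⁻¹·s⁻¹.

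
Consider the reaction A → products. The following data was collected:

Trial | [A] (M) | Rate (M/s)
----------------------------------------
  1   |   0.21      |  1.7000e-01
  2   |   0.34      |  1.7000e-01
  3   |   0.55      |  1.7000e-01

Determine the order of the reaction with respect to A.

zeroth order (0)

Step 1: Compare trials - when concentration changes, rate stays constant.
Step 2: rate₂/rate₁ = 1.7000e-01/1.7000e-01 = 1
Step 3: [A]₂/[A]₁ = 0.34/0.21 = 1.619
Step 4: Since rate ratio ≈ (conc ratio)^0, the reaction is zeroth order.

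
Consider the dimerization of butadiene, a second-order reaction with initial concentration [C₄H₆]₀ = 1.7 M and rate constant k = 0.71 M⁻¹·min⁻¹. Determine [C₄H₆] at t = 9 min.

0.1433 M

Step 1: For a second-order reaction: 1/[C₄H₆] = 1/[C₄H₆]₀ + kt
Step 2: 1/[C₄H₆] = 1/1.7 + 0.71 × 9
Step 3: 1/[C₄H₆] = 0.5882 + 6.39 = 6.978
Step 4: [C₄H₆] = 1/6.978 = 0.1433 M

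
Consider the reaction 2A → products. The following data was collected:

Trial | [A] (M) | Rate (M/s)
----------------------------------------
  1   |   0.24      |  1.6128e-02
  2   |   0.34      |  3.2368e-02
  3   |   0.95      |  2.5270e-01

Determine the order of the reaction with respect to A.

second order (2)

Step 1: Compare trials to find order n where rate₂/rate₁ = ([A]₂/[A]₁)^n
Step 2: rate₂/rate₁ = 3.2368e-02/1.6128e-02 = 2.007
Step 3: [A]₂/[A]₁ = 0.34/0.24 = 1.417
Step 4: n = ln(2.007)/ln(1.417) = 2.00 ≈ 2
Step 5: The reaction is second order in A.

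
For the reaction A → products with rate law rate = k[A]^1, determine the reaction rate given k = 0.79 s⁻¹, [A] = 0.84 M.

0.6636 M/s

Step 1: Identify the rate law: rate = k[A]^1
Step 2: Substitute values: rate = 0.79 × (0.84)^1
Step 3: Calculate: rate = 0.79 × 0.84 = 0.6636 M/s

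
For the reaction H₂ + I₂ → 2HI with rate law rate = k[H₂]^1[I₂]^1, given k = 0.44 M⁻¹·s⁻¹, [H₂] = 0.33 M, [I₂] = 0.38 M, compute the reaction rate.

0.05518 M/s

Step 1: The rate law is rate = k[H₂]^1[I₂]^1
Step 2: Substitute: rate = 0.44 × (0.33)^1 × (0.38)^1
Step 3: rate = 0.44 × 0.33 × 0.38 = 0.055176 M/s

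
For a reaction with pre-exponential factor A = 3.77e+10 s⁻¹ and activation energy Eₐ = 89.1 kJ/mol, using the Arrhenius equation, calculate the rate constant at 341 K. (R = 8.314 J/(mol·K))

8.46e-04 s⁻¹

Step 1: Use the Arrhenius equation: k = A × exp(-Eₐ/RT)
Step 2: Convert Eₐ to J/mol: 89.1 kJ/mol = 89100 J/mol
Step 3: Calculate the exponent: -Eₐ/(RT) = -89100/(8.314 × 341) = -31.42775
Step 4: k = 3.77e+10 × exp(-31.42775)
Step 5: k = 3.77e+10 × 2.24441e-14 = 8.4614e-04 s⁻¹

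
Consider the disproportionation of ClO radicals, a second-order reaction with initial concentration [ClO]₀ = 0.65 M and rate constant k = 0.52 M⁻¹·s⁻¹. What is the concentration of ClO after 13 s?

0.1205 M

Step 1: For a second-order reaction: 1/[ClO] = 1/[ClO]₀ + kt
Step 2: 1/[ClO] = 1/0.65 + 0.52 × 13
Step 3: 1/[ClO] = 1.538 + 6.76 = 8.298
Step 4: [ClO] = 1/8.298 = 0.1205 M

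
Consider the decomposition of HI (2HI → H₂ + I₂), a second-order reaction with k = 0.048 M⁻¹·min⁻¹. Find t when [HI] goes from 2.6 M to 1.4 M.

6.868 min

Step 1: For second-order: t = (1/[HI] - 1/[HI]₀)/k
Step 2: t = (1/1.4 - 1/2.6)/0.048
Step 3: t = (0.7143 - 0.3846)/0.048
Step 4: t = 0.3297/0.048 = 6.868 min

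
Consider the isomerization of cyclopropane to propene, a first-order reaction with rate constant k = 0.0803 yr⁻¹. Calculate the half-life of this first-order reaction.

8.632 yr

Step 1: For a first-order reaction, t₁/₂ = ln(2)/k
Step 2: t₁/₂ = ln(2)/0.0803
Step 3: t₁/₂ = 0.6931/0.0803 = 8.632 yr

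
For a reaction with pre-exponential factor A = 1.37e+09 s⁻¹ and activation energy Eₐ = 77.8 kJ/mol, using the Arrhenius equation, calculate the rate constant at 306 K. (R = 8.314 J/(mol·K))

7.17e-05 s⁻¹

Step 1: Use the Arrhenius equation: k = A × exp(-Eₐ/RT)
Step 2: Convert Eₐ to J/mol: 77.8 kJ/mol = 77800 J/mol
Step 3: Calculate the exponent: -Eₐ/(RT) = -77800/(8.314 × 306) = -30.58075
Step 4: k = 1.37e+09 × exp(-30.58075)
Step 5: k = 1.37e+09 × 5.23539e-14 = 7.1725e-05 s⁻¹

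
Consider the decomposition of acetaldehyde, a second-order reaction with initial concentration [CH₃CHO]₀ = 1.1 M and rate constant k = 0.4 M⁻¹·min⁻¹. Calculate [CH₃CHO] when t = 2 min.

0.5851 M

Step 1: For a second-order reaction: 1/[CH₃CHO] = 1/[CH₃CHO]₀ + kt
Step 2: 1/[CH₃CHO] = 1/1.1 + 0.4 × 2
Step 3: 1/[CH₃CHO] = 0.9091 + 0.8 = 1.709
Step 4: [CH₃CHO] = 1/1.709 = 0.5851 M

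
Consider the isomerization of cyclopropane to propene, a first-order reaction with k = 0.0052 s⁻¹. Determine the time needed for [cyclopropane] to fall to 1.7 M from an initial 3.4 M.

133.3 s

Step 1: For first-order: t = ln([cyclopropane]₀/[cyclopropane])/k
Step 2: t = ln(3.4/1.7)/0.0052
Step 3: t = ln(2)/0.0052
Step 4: t = 0.6931/0.0052 = 133.3 s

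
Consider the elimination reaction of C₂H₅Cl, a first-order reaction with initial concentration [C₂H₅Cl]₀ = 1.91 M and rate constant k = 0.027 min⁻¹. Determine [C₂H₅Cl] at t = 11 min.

1.419 M

Step 1: For a first-order reaction: [C₂H₅Cl] = [C₂H₅Cl]₀ × e^(-kt)
Step 2: [C₂H₅Cl] = 1.91 × e^(-0.027 × 11)
Step 3: [C₂H₅Cl] = 1.91 × e^(-0.297)
Step 4: [C₂H₅Cl] = 1.91 × 0.743044 = 1.419 M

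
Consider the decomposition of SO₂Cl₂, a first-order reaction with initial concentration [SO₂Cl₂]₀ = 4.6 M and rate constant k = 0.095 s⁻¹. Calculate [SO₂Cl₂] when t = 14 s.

1.217 M

Step 1: For a first-order reaction: [SO₂Cl₂] = [SO₂Cl₂]₀ × e^(-kt)
Step 2: [SO₂Cl₂] = 4.6 × e^(-0.095 × 14)
Step 3: [SO₂Cl₂] = 4.6 × e^(-1.33)
Step 4: [SO₂Cl₂] = 4.6 × 0.264477 = 1.217 M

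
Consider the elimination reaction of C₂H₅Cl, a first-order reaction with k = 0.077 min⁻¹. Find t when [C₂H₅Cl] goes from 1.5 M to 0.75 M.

9.002 min

Step 1: For first-order: t = ln([C₂H₅Cl]₀/[C₂H₅Cl])/k
Step 2: t = ln(1.5/0.75)/0.077
Step 3: t = ln(2)/0.077
Step 4: t = 0.6931/0.077 = 9.002 min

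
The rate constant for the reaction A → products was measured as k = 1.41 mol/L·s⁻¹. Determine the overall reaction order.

zeroth order (0)

Step 1: The units of k for an nth-order reaction are (concentration)^(1-n)·(time)⁻¹.
Step 2: Here k has units mol/L·s⁻¹, so the concentration exponent is 1.
Step 3: 1 - n = 1 ⇒ n = 0. The reaction is zeroth order.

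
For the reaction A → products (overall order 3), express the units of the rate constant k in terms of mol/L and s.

(mol/L)⁻²·s⁻¹

Step 1: For overall order n, rate = k × (concentration)^n.
Step 2: Rate has units mol/L·s⁻¹; concentration term has units (mol/L)^3.
Step 3: k = rate / (concentration)^n, so units of k = (mol/L)^(1-3)·s⁻¹ = (mol/L)⁻²·s⁻¹.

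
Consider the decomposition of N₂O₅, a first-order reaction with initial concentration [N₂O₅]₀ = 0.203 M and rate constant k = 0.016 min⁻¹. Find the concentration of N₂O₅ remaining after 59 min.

0.07898 M

Step 1: For a first-order reaction: [N₂O₅] = [N₂O₅]₀ × e^(-kt)
Step 2: [N₂O₅] = 0.203 × e^(-0.016 × 59)
Step 3: [N₂O₅] = 0.203 × e^(-0.944)
Step 4: [N₂O₅] = 0.203 × 0.389068 = 0.07898 M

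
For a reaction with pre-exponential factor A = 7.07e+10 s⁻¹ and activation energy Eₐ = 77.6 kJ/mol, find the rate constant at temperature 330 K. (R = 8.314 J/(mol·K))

3.68e-02 s⁻¹

Step 1: Use the Arrhenius equation: k = A × exp(-Eₐ/RT)
Step 2: Convert Eₐ to J/mol: 77.6 kJ/mol = 77600 J/mol
Step 3: Calculate the exponent: -Eₐ/(RT) = -77600/(8.314 × 330) = -28.28380
Step 4: k = 7.07e+10 × exp(-28.28380)
Step 5: k = 7.07e+10 × 5.20597e-13 = 3.6806e-02 s⁻¹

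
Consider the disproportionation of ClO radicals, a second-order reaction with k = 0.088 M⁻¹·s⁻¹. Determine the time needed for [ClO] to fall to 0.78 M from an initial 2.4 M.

9.834 s

Step 1: For second-order: t = (1/[ClO] - 1/[ClO]₀)/k
Step 2: t = (1/0.78 - 1/2.4)/0.088
Step 3: t = (1.282 - 0.4167)/0.088
Step 4: t = 0.8654/0.088 = 9.834 s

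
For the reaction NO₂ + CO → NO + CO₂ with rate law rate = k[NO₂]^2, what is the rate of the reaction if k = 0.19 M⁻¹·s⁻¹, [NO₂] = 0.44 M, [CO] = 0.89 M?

0.03678 M/s

Step 1: The rate law is rate = k[NO₂]^2
Step 2: Note that the rate does not depend on [CO] (zero order in CO).
Step 3: rate = 0.19 × (0.44)^2 = 0.036784 M/s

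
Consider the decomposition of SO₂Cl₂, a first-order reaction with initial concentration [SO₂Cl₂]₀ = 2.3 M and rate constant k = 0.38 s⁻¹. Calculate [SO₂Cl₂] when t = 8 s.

0.11 M

Step 1: For a first-order reaction: [SO₂Cl₂] = [SO₂Cl₂]₀ × e^(-kt)
Step 2: [SO₂Cl₂] = 2.3 × e^(-0.38 × 8)
Step 3: [SO₂Cl₂] = 2.3 × e^(-3.04)
Step 4: [SO₂Cl₂] = 2.3 × 0.0478349 = 0.11 M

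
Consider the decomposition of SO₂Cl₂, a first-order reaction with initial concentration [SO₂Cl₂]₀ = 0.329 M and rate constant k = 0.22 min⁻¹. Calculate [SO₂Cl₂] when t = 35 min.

0.000149 M

Step 1: For a first-order reaction: [SO₂Cl₂] = [SO₂Cl₂]₀ × e^(-kt)
Step 2: [SO₂Cl₂] = 0.329 × e^(-0.22 × 35)
Step 3: [SO₂Cl₂] = 0.329 × e^(-7.7)
Step 4: [SO₂Cl₂] = 0.329 × 0.000452827 = 0.000149 M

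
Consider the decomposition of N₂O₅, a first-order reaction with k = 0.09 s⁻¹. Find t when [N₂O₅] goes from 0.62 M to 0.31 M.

7.702 s

Step 1: For first-order: t = ln([N₂O₅]₀/[N₂O₅])/k
Step 2: t = ln(0.62/0.31)/0.09
Step 3: t = ln(2)/0.09
Step 4: t = 0.6931/0.09 = 7.702 s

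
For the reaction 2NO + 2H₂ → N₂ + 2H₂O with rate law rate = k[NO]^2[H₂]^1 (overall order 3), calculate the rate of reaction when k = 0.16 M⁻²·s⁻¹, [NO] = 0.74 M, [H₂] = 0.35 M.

0.03067 M/s

Step 1: The rate law is rate = k[NO]^2[H₂]^1, overall order = 2+1 = 3
Step 2: Substitute values: rate = 0.16 × (0.74)^2 × (0.35)^1
Step 3: rate = 0.16 × 0.5476 × 0.35 = 0.0306656 M/s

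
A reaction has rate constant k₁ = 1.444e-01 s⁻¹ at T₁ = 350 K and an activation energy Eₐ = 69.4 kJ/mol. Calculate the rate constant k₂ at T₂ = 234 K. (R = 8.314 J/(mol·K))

1.059e-06 s⁻¹

Step 1: Use the two-temperature Arrhenius form: ln(k₂/k₁) = -Eₐ/R × (1/T₂ - 1/T₁)
Step 2: Convert Eₐ to J/mol: 69.4 kJ/mol = 69400 J/mol
Step 3: 1/T₂ - 1/T₁ = 1/234 - 1/350 = 1.416361e-03 K⁻¹
Step 4: ln(k₂/k₁) = -69400/8.314 × 1.416361e-03 = -11.82288
Step 5: k₂ = k₁ × exp(-11.82288) = 1.444e-01 × 7.33480e-06 = 1.059e-06 s⁻¹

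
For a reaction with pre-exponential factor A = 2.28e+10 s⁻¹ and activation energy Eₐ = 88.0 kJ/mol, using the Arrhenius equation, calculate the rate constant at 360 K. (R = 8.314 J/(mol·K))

3.88e-03 s⁻¹

Step 1: Use the Arrhenius equation: k = A × exp(-Eₐ/RT)
Step 2: Convert Eₐ to J/mol: 88.0 kJ/mol = 88000 J/mol
Step 3: Calculate the exponent: -Eₐ/(RT) = -88000/(8.314 × 360) = -29.40154
Step 4: k = 2.28e+10 × exp(-29.40154)
Step 5: k = 2.28e+10 × 1.70245e-13 = 3.8816e-03 s⁻¹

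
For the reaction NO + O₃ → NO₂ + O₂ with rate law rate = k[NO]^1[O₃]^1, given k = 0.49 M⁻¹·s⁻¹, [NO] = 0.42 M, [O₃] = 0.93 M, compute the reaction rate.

0.1914 M/s

Step 1: The rate law is rate = k[NO]^1[O₃]^1
Step 2: Substitute: rate = 0.49 × (0.42)^1 × (0.93)^1
Step 3: rate = 0.49 × 0.42 × 0.93 = 0.191394 M/s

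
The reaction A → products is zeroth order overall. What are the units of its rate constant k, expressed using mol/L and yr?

mol/L·yr⁻¹

Step 1: For overall order n, rate = k × (concentration)^n.
Step 2: Rate has units mol/L·yr⁻¹; concentration term has units (mol/L)^0.
Step 3: k = rate / (concentration)^n, so units of k = (mol/L)^(1-0)·yr⁻¹ = mol/L·yr⁻¹.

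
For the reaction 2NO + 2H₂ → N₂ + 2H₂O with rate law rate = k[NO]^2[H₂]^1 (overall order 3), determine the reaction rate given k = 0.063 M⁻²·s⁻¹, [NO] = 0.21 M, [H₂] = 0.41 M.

0.001139 M/s

Step 1: The rate law is rate = k[NO]^2[H₂]^1, overall order = 2+1 = 3
Step 2: Substitute values: rate = 0.063 × (0.21)^2 × (0.41)^1
Step 3: rate = 0.063 × 0.0441 × 0.41 = 0.0011391 M/s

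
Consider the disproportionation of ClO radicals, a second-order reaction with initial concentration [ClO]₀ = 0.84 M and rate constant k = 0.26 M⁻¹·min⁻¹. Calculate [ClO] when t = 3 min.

0.5075 M

Step 1: For a second-order reaction: 1/[ClO] = 1/[ClO]₀ + kt
Step 2: 1/[ClO] = 1/0.84 + 0.26 × 3
Step 3: 1/[ClO] = 1.19 + 0.78 = 1.97
Step 4: [ClO] = 1/1.97 = 0.5075 M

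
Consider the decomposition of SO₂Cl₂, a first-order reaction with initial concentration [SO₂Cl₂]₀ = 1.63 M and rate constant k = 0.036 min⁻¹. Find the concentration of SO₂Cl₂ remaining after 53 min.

0.2419 M

Step 1: For a first-order reaction: [SO₂Cl₂] = [SO₂Cl₂]₀ × e^(-kt)
Step 2: [SO₂Cl₂] = 1.63 × e^(-0.036 × 53)
Step 3: [SO₂Cl₂] = 1.63 × e^(-1.908)
Step 4: [SO₂Cl₂] = 1.63 × 0.148377 = 0.2419 M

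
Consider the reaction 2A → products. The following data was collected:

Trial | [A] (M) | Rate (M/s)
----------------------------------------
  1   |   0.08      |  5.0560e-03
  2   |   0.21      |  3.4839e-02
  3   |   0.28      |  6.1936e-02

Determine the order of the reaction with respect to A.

second order (2)

Step 1: Compare trials to find order n where rate₂/rate₁ = ([A]₂/[A]₁)^n
Step 2: rate₂/rate₁ = 3.4839e-02/5.0560e-03 = 6.891
Step 3: [A]₂/[A]₁ = 0.21/0.08 = 2.625
Step 4: n = ln(6.891)/ln(2.625) = 2.00 ≈ 2
Step 5: The reaction is second order in A.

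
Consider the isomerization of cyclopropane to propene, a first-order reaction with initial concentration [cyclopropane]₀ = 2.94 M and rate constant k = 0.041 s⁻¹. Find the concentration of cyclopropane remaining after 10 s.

1.951 M

Step 1: For a first-order reaction: [cyclopropane] = [cyclopropane]₀ × e^(-kt)
Step 2: [cyclopropane] = 2.94 × e^(-0.041 × 10)
Step 3: [cyclopropane] = 2.94 × e^(-0.41)
Step 4: [cyclopropane] = 2.94 × 0.66365 = 1.951 M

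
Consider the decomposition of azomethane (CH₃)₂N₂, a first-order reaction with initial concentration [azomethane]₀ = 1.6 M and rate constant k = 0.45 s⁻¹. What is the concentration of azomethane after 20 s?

0.0001975 M

Step 1: For a first-order reaction: [azomethane] = [azomethane]₀ × e^(-kt)
Step 2: [azomethane] = 1.6 × e^(-0.45 × 20)
Step 3: [azomethane] = 1.6 × e^(-9)
Step 4: [azomethane] = 1.6 × 0.00012341 = 0.0001975 M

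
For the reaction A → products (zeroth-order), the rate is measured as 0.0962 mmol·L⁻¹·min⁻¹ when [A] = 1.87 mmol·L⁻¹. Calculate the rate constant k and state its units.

0.0962 mmol·L⁻¹·min⁻¹

Step 1: For a zeroth-order reaction, rate = k (independent of concentration).
Step 2: k = rate = 0.0962 mmol·L⁻¹·min⁻¹.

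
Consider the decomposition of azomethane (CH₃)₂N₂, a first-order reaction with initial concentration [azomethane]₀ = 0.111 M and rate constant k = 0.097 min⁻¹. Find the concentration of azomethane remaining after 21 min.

0.01448 M

Step 1: For a first-order reaction: [azomethane] = [azomethane]₀ × e^(-kt)
Step 2: [azomethane] = 0.111 × e^(-0.097 × 21)
Step 3: [azomethane] = 0.111 × e^(-2.037)
Step 4: [azomethane] = 0.111 × 0.130419 = 0.01448 M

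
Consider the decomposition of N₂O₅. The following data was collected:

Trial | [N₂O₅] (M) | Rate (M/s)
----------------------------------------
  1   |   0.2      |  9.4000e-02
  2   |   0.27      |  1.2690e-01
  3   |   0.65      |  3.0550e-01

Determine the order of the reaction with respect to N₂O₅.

first order (1)

Step 1: Compare trials to find order n where rate₂/rate₁ = ([N₂O₅]₂/[N₂O₅]₁)^n
Step 2: rate₂/rate₁ = 1.2690e-01/9.4000e-02 = 1.35
Step 3: [N₂O₅]₂/[N₂O₅]₁ = 0.27/0.2 = 1.35
Step 4: n = ln(1.35)/ln(1.35) = 1.00 ≈ 1
Step 5: The reaction is first order in N₂O₅.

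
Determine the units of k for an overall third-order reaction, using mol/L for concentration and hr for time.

(mol/L)⁻²·hr⁻¹

Step 1: For overall order n, rate = k × (concentration)^n.
Step 2: Rate has units mol/L·hr⁻¹; concentration term has units (mol/L)^3.
Step 3: k = rate / (concentration)^n, so units of k = (mol/L)^(1-3)·hr⁻¹ = (mol/L)⁻²·hr⁻¹.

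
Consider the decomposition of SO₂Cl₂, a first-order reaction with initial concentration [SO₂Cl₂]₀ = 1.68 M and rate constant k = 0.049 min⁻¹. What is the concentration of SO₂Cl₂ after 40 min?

0.2366 M

Step 1: For a first-order reaction: [SO₂Cl₂] = [SO₂Cl₂]₀ × e^(-kt)
Step 2: [SO₂Cl₂] = 1.68 × e^(-0.049 × 40)
Step 3: [SO₂Cl₂] = 1.68 × e^(-1.96)
Step 4: [SO₂Cl₂] = 1.68 × 0.140858 = 0.2366 M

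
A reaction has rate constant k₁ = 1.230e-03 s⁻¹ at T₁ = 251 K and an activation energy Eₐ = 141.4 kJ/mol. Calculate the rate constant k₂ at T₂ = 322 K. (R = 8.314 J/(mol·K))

3.789e+03 s⁻¹

Step 1: Use the two-temperature Arrhenius form: ln(k₂/k₁) = -Eₐ/R × (1/T₂ - 1/T₁)
Step 2: Convert Eₐ to J/mol: 141.4 kJ/mol = 141400 J/mol
Step 3: 1/T₂ - 1/T₁ = 1/322 - 1/251 = -8.784737e-04 K⁻¹
Step 4: ln(k₂/k₁) = -141400/8.314 × -8.784737e-04 = 14.94060
Step 5: k₂ = k₁ × exp(14.94060) = 1.230e-03 × 3.08049e+06 = 3.789e+03 s⁻¹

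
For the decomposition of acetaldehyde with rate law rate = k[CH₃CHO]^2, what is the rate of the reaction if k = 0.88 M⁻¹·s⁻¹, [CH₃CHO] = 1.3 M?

1.487 M/s

Step 1: Identify the rate law: rate = k[CH₃CHO]^2
Step 2: Substitute values: rate = 0.88 × (1.3)^2
Step 3: Calculate: rate = 0.88 × 1.69 = 1.4872 M/s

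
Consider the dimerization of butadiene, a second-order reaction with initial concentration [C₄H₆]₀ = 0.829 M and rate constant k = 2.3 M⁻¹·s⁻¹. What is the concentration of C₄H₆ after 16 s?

0.02631 M

Step 1: For a second-order reaction: 1/[C₄H₆] = 1/[C₄H₆]₀ + kt
Step 2: 1/[C₄H₆] = 1/0.829 + 2.3 × 16
Step 3: 1/[C₄H₆] = 1.206 + 36.8 = 38.01
Step 4: [C₄H₆] = 1/38.01 = 0.02631 M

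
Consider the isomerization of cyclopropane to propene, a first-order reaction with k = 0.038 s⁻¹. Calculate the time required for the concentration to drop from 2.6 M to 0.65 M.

36.48 s

Step 1: For first-order: t = ln([cyclopropane]₀/[cyclopropane])/k
Step 2: t = ln(2.6/0.65)/0.038
Step 3: t = ln(4)/0.038
Step 4: t = 1.386/0.038 = 36.48 s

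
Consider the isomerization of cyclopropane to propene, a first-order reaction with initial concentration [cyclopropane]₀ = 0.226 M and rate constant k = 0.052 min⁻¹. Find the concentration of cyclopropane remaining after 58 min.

0.01107 M

Step 1: For a first-order reaction: [cyclopropane] = [cyclopropane]₀ × e^(-kt)
Step 2: [cyclopropane] = 0.226 × e^(-0.052 × 58)
Step 3: [cyclopropane] = 0.226 × e^(-3.016)
Step 4: [cyclopropane] = 0.226 × 0.0489968 = 0.01107 M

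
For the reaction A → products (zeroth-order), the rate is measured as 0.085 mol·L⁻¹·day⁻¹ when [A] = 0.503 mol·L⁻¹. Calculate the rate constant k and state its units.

0.085 mol·L⁻¹·day⁻¹

Step 1: For a zeroth-order reaction, rate = k (independent of concentration).
Step 2: k = rate = 0.085 mol·L⁻¹·day⁻¹.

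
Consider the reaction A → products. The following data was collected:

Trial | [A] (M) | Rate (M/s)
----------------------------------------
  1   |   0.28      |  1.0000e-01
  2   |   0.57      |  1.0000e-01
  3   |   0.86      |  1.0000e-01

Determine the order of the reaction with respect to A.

zeroth order (0)

Step 1: Compare trials - when concentration changes, rate stays constant.
Step 2: rate₂/rate₁ = 1.0000e-01/1.0000e-01 = 1
Step 3: [A]₂/[A]₁ = 0.57/0.28 = 2.036
Step 4: Since rate ratio ≈ (conc ratio)^0, the reaction is zeroth order.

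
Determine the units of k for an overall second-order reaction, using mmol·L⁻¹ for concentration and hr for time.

(mmol·L⁻¹)⁻¹·hr⁻¹

Step 1: For overall order n, rate = k × (concentration)^n.
Step 2: Rate has units mmol·L⁻¹·hr⁻¹; concentration term has units (mmol·L⁻¹)^2.
Step 3: k = rate / (concentration)^n, so units of k = (mmol·L⁻¹)^(1-2)·hr⁻¹ = (mmol·L⁻¹)⁻¹·hr⁻¹.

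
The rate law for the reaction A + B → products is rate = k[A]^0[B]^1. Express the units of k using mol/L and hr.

hr⁻¹

Step 1: Overall order = 0 + 1 = 1.
Step 2: rate has units mol/L·hr⁻¹; [A]^0[B]^1 has units (mol/L)^1.
Step 3: k = rate/([A]^0[B]^1), so units of k = (mol/L)^(1-1)·hr⁻¹ = hr⁻¹.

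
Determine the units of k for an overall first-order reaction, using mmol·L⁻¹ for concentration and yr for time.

yr⁻¹

Step 1: For overall order n, rate = k × (concentration)^n.
Step 2: Rate has units mmol·L⁻¹·yr⁻¹; concentration term has units (mmol·L⁻¹)^1.
Step 3: k = rate / (concentration)^n, so units of k = (mmol·L⁻¹)^(1-1)·yr⁻¹ = yr⁻¹.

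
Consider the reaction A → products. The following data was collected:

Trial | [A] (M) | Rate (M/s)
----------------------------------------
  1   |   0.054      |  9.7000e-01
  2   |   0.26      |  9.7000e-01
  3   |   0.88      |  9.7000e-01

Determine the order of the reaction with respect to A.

zeroth order (0)

Step 1: Compare trials - when concentration changes, rate stays constant.
Step 2: rate₂/rate₁ = 9.7000e-01/9.7000e-01 = 1
Step 3: [A]₂/[A]₁ = 0.26/0.054 = 4.815
Step 4: Since rate ratio ≈ (conc ratio)^0, the reaction is zeroth order.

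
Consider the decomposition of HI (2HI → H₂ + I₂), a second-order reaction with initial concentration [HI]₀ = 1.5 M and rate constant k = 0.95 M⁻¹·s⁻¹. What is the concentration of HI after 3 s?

0.2844 M

Step 1: For a second-order reaction: 1/[HI] = 1/[HI]₀ + kt
Step 2: 1/[HI] = 1/1.5 + 0.95 × 3
Step 3: 1/[HI] = 0.6667 + 2.85 = 3.517
Step 4: [HI] = 1/3.517 = 0.2844 M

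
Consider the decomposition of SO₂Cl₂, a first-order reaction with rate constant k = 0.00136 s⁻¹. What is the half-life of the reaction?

509.7 s

Step 1: For a first-order reaction, t₁/₂ = ln(2)/k
Step 2: t₁/₂ = ln(2)/0.00136
Step 3: t₁/₂ = 0.6931/0.00136 = 509.7 s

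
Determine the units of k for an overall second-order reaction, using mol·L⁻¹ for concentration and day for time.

(mol·L⁻¹)⁻¹·day⁻¹

Step 1: For overall order n, rate = k × (concentration)^n.
Step 2: Rate has units mol·L⁻¹·day⁻¹; concentration term has units (mol·L⁻¹)^2.
Step 3: k = rate / (concentration)^n, so units of k = (mol·L⁻¹)^(1-2)·day⁻¹ = (mol·L⁻¹)⁻¹·day⁻¹.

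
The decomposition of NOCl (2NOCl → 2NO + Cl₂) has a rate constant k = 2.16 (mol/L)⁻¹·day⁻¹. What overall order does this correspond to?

second order (2)

Step 1: The units of k for an nth-order reaction are (concentration)^(1-n)·(time)⁻¹.
Step 2: Here k has units (mol/L)⁻¹·day⁻¹, so the concentration exponent is -1.
Step 3: 1 - n = -1 ⇒ n = 2. The reaction is second order.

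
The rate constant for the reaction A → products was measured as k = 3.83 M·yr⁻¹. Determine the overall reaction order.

zeroth order (0)

Step 1: The units of k for an nth-order reaction are (concentration)^(1-n)·(time)⁻¹.
Step 2: Here k has units M·yr⁻¹, so the concentration exponent is 1.
Step 3: 1 - n = 1 ⇒ n = 0. The reaction is zeroth order.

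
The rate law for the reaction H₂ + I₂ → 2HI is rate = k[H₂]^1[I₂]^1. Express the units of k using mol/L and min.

(mol/L)⁻¹·min⁻¹

Step 1: Overall order = 1 + 1 = 2.
Step 2: rate has units mol/L·min⁻¹; [H₂]^1[I₂]^1 has units (mol/L)^2.
Step 3: k = rate/([H₂]^1[I₂]^1), so units of k = (mol/L)^(1-2)·min⁻¹ = (mol/L)⁻¹·min⁻¹.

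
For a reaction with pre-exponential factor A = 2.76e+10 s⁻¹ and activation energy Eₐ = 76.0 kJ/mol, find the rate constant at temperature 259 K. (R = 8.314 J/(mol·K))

1.30e-05 s⁻¹

Step 1: Use the Arrhenius equation: k = A × exp(-Eₐ/RT)
Step 2: Convert Eₐ to J/mol: 76.0 kJ/mol = 76000 J/mol
Step 3: Calculate the exponent: -Eₐ/(RT) = -76000/(8.314 × 259) = -35.29424
Step 4: k = 2.76e+10 × exp(-35.29424)
Step 5: k = 2.76e+10 × 4.69793e-16 = 1.2966e-05 s⁻¹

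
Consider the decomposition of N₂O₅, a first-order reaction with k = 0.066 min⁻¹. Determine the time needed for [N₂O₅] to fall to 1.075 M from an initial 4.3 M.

21 min

Step 1: For first-order: t = ln([N₂O₅]₀/[N₂O₅])/k
Step 2: t = ln(4.3/1.075)/0.066
Step 3: t = ln(4)/0.066
Step 4: t = 1.386/0.066 = 21 min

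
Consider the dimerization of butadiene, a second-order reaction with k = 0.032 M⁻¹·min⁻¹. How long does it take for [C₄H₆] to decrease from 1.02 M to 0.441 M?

40.22 min

Step 1: For second-order: t = (1/[C₄H₆] - 1/[C₄H₆]₀)/k
Step 2: t = (1/0.441 - 1/1.02)/0.032
Step 3: t = (2.268 - 0.9804)/0.032
Step 4: t = 1.287/0.032 = 40.22 min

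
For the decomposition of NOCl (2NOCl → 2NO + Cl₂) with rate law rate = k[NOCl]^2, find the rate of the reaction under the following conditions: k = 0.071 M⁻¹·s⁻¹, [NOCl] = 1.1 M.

0.08591 M/s

Step 1: Identify the rate law: rate = k[NOCl]^2
Step 2: Substitute values: rate = 0.071 × (1.1)^2
Step 3: Calculate: rate = 0.071 × 1.21 = 0.08591 M/s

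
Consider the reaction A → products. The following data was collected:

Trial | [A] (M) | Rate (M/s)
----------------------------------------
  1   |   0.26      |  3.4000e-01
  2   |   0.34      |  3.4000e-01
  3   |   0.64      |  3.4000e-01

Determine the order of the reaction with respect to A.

zeroth order (0)

Step 1: Compare trials - when concentration changes, rate stays constant.
Step 2: rate₂/rate₁ = 3.4000e-01/3.4000e-01 = 1
Step 3: [A]₂/[A]₁ = 0.34/0.26 = 1.308
Step 4: Since rate ratio ≈ (conc ratio)^0, the reaction is zeroth order.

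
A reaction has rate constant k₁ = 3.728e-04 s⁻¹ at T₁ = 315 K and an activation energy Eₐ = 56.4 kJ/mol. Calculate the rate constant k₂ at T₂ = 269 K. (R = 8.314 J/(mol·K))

9.378e-06 s⁻¹

Step 1: Use the two-temperature Arrhenius form: ln(k₂/k₁) = -Eₐ/R × (1/T₂ - 1/T₁)
Step 2: Convert Eₐ to J/mol: 56.4 kJ/mol = 56400 J/mol
Step 3: 1/T₂ - 1/T₁ = 1/269 - 1/315 = 5.428689e-04 K⁻¹
Step 4: ln(k₂/k₁) = -56400/8.314 × 5.428689e-04 = -3.68268
Step 5: k₂ = k₁ × exp(-3.68268) = 3.728e-04 × 2.51555e-02 = 9.378e-06 s⁻¹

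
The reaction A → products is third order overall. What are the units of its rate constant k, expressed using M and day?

M⁻²·day⁻¹

Step 1: For overall order n, rate = k × (concentration)^n.
Step 2: Rate has units M·day⁻¹; concentration term has units M^3.
Step 3: k = rate / (concentration)^n, so units of k = M^(1-3)·day⁻¹ = M⁻²·day⁻¹.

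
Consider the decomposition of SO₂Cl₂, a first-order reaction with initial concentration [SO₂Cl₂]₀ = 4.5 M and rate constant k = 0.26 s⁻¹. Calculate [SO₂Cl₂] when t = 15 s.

0.09109 M

Step 1: For a first-order reaction: [SO₂Cl₂] = [SO₂Cl₂]₀ × e^(-kt)
Step 2: [SO₂Cl₂] = 4.5 × e^(-0.26 × 15)
Step 3: [SO₂Cl₂] = 4.5 × e^(-3.9)
Step 4: [SO₂Cl₂] = 4.5 × 0.0202419 = 0.09109 M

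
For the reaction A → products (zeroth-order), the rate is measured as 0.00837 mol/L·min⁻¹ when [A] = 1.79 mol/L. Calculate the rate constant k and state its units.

0.00837 mol/L·min⁻¹

Step 1: For a zeroth-order reaction, rate = k (independent of concentration).
Step 2: k = rate = 0.00837 mol/L·min⁻¹.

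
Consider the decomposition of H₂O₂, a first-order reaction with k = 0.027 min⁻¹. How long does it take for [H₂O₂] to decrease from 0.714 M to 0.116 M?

67.31 min

Step 1: For first-order: t = ln([H₂O₂]₀/[H₂O₂])/k
Step 2: t = ln(0.714/0.116)/0.027
Step 3: t = ln(6.155)/0.027
Step 4: t = 1.817/0.027 = 67.31 min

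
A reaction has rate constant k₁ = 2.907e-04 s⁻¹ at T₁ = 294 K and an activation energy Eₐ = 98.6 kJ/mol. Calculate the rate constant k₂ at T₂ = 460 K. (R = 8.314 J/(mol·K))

6.102e+02 s⁻¹

Step 1: Use the two-temperature Arrhenius form: ln(k₂/k₁) = -Eₐ/R × (1/T₂ - 1/T₁)
Step 2: Convert Eₐ to J/mol: 98.6 kJ/mol = 98600 J/mol
Step 3: 1/T₂ - 1/T₁ = 1/460 - 1/294 = -1.227448e-03 K⁻¹
Step 4: ln(k₂/k₁) = -98600/8.314 × -1.227448e-03 = 14.55694
Step 5: k₂ = k₁ × exp(14.55694) = 2.907e-04 × 2.09893e+06 = 6.102e+02 s⁻¹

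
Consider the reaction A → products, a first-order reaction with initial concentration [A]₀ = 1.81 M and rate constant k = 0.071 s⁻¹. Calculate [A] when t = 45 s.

0.07415 M

Step 1: For a first-order reaction: [A] = [A]₀ × e^(-kt)
Step 2: [A] = 1.81 × e^(-0.071 × 45)
Step 3: [A] = 1.81 × e^(-3.195)
Step 4: [A] = 1.81 × 0.0409665 = 0.07415 M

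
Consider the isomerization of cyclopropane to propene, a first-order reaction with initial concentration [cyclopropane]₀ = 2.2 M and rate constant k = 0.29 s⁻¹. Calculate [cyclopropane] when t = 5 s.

0.5161 M

Step 1: For a first-order reaction: [cyclopropane] = [cyclopropane]₀ × e^(-kt)
Step 2: [cyclopropane] = 2.2 × e^(-0.29 × 5)
Step 3: [cyclopropane] = 2.2 × e^(-1.45)
Step 4: [cyclopropane] = 2.2 × 0.23457 = 0.5161 M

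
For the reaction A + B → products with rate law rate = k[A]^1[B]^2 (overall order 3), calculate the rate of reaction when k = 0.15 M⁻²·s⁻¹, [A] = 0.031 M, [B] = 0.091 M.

3.851e-05 M/s

Step 1: The rate law is rate = k[A]^1[B]^2, overall order = 1+2 = 3
Step 2: Substitute values: rate = 0.15 × (0.031)^1 × (0.091)^2
Step 3: rate = 0.15 × 0.031 × 0.008281 = 3.85066e-05 M/s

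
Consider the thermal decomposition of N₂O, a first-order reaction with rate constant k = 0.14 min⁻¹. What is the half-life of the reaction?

4.951 min

Step 1: For a first-order reaction, t₁/₂ = ln(2)/k
Step 2: t₁/₂ = ln(2)/0.14
Step 3: t₁/₂ = 0.6931/0.14 = 4.951 min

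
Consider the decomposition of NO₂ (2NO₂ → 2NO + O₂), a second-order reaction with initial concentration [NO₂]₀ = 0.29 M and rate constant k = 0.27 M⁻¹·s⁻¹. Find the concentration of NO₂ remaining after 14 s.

0.1383 M

Step 1: For a second-order reaction: 1/[NO₂] = 1/[NO₂]₀ + kt
Step 2: 1/[NO₂] = 1/0.29 + 0.27 × 14
Step 3: 1/[NO₂] = 3.448 + 3.78 = 7.228
Step 4: [NO₂] = 1/7.228 = 0.1383 M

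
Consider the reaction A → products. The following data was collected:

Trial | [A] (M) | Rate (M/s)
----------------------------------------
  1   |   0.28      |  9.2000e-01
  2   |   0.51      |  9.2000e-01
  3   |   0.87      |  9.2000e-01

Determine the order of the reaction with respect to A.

zeroth order (0)

Step 1: Compare trials - when concentration changes, rate stays constant.
Step 2: rate₂/rate₁ = 9.2000e-01/9.2000e-01 = 1
Step 3: [A]₂/[A]₁ = 0.51/0.28 = 1.821
Step 4: Since rate ratio ≈ (conc ratio)^0, the reaction is zeroth order.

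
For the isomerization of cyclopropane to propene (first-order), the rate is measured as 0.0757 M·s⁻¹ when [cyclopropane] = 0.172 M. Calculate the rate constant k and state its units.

0.4401 s⁻¹

Step 1: rate = k[cyclopropane]^1, so k = rate / [cyclopropane]^1.
Step 2: k = 0.0757 / (0.172)^1 = 0.0757 / 0.172.
Step 3: k = 0.4401 s⁻¹.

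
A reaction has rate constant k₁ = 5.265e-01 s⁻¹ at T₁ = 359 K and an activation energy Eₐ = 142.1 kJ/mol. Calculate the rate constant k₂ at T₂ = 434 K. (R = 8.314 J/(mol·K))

1.970e+03 s⁻¹

Step 1: Use the two-temperature Arrhenius form: ln(k₂/k₁) = -Eₐ/R × (1/T₂ - 1/T₁)
Step 2: Convert Eₐ to J/mol: 142.1 kJ/mol = 142100 J/mol
Step 3: 1/T₂ - 1/T₁ = 1/434 - 1/359 = -4.813679e-04 K⁻¹
Step 4: ln(k₂/k₁) = -142100/8.314 × -4.813679e-04 = 8.22737
Step 5: k₂ = k₁ × exp(8.22737) = 5.265e-01 × 3.74198e+03 = 1.970e+03 s⁻¹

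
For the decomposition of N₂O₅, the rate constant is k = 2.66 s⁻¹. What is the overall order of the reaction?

first order (1)

Step 1: The units of k for an nth-order reaction are (concentration)^(1-n)·(time)⁻¹.
Step 2: Here k has units s⁻¹, so the concentration exponent is 0.
Step 3: 1 - n = 0 ⇒ n = 1. The reaction is first order.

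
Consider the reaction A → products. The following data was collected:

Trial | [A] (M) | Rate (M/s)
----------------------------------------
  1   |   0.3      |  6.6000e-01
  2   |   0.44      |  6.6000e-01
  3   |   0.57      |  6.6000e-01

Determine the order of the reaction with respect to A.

zeroth order (0)

Step 1: Compare trials - when concentration changes, rate stays constant.
Step 2: rate₂/rate₁ = 6.6000e-01/6.6000e-01 = 1
Step 3: [A]₂/[A]₁ = 0.44/0.3 = 1.467
Step 4: Since rate ratio ≈ (conc ratio)^0, the reaction is zeroth order.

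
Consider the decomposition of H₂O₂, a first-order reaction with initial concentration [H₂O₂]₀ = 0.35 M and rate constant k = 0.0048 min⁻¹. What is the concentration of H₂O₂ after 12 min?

0.3304 M

Step 1: For a first-order reaction: [H₂O₂] = [H₂O₂]₀ × e^(-kt)
Step 2: [H₂O₂] = 0.35 × e^(-0.0048 × 12)
Step 3: [H₂O₂] = 0.35 × e^(-0.0576)
Step 4: [H₂O₂] = 0.35 × 0.944027 = 0.3304 M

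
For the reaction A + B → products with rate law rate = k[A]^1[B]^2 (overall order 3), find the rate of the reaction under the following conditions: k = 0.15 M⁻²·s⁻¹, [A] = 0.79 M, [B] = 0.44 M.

0.02294 M/s

Step 1: The rate law is rate = k[A]^1[B]^2, overall order = 1+2 = 3
Step 2: Substitute values: rate = 0.15 × (0.79)^1 × (0.44)^2
Step 3: rate = 0.15 × 0.79 × 0.1936 = 0.0229416 M/s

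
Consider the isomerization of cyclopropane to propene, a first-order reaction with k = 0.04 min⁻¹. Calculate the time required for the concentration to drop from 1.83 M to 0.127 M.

66.7 min

Step 1: For first-order: t = ln([cyclopropane]₀/[cyclopropane])/k
Step 2: t = ln(1.83/0.127)/0.04
Step 3: t = ln(14.41)/0.04
Step 4: t = 2.668/0.04 = 66.7 min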